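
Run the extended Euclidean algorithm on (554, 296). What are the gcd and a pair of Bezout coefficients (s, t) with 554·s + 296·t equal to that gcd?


Euclidean algorithm on (554, 296) — divide until remainder is 0:
  554 = 1 · 296 + 258
  296 = 1 · 258 + 38
  258 = 6 · 38 + 30
  38 = 1 · 30 + 8
  30 = 3 · 8 + 6
  8 = 1 · 6 + 2
  6 = 3 · 2 + 0
gcd(554, 296) = 2.
Track Bezout coefficients alongside the remainders: start with r₀ = 554 = a·1 + b·0 (s = 1, t = 0) and r₁ = 296 = a·0 + b·1 (s = 0, t = 1); each new remainder r_{k+1} = r_{k-1} − q_k·r_k inherits s_{k+1} = s_{k-1} − q_k·s_k, t_{k+1} = t_{k-1} − q_k·t_k, so r_k = a·s_k + b·t_k at every step:
  q = 1: r = 258, s = 1 − 1·0 = 1, t = 0 − 1·1 = -1  (check: 554·1 + 296·(-1) = 258)
  q = 1: r = 38, s = 0 − 1·1 = -1, t = 1 − 1·(-1) = 2  (check: 554·(-1) + 296·2 = 38)
  q = 6: r = 30, s = 1 − 6·(-1) = 7, t = -1 − 6·2 = -13  (check: 554·7 + 296·(-13) = 30)
  q = 1: r = 8, s = -1 − 1·7 = -8, t = 2 − 1·(-13) = 15  (check: 554·(-8) + 296·15 = 8)
  q = 3: r = 6, s = 7 − 3·(-8) = 31, t = -13 − 3·15 = -58  (check: 554·31 + 296·(-58) = 6)
  q = 1: r = 2, s = -8 − 1·31 = -39, t = 15 − 1·(-58) = 73  (check: 554·(-39) + 296·73 = 2)
The row with r = 2 (the gcd) gives the Bezout coefficients s = -39, t = 73.
Result: 554 · (-39) + 296 · (73) = 2.

gcd(554, 296) = 2; s = -39, t = 73 (check: 554·(-39) + 296·73 = 2).


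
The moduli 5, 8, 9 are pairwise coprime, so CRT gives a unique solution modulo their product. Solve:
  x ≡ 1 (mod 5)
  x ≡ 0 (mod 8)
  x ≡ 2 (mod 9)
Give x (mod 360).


Moduli 5, 8, 9 are pairwise coprime; by CRT there is a unique solution modulo M = 5 · 8 · 9 = 360.
Solve pairwise, accumulating the modulus:
  Start with x ≡ 1 (mod 5).
  Combine with x ≡ 0 (mod 8): since gcd(5, 8) = 1, we get a unique residue mod 40.
    Write x = 1 + 5·t and substitute into x ≡ 0 (mod 8): 5·t ≡ 0 − 1 = -1 (mod 8).
    Reduce coefficients mod 8: 5·t ≡ 7 (mod 8).
    The inverse of 5 mod 8 is 5 (since 5·5 = 25 = 3·8 + 1), so t ≡ 5·7 = 35 ≡ 3 (mod 8).
    Then x = 1 + 5·3 = 16, valid modulo lcm(5, 8) = 40: x ≡ 16 (mod 40).
  Combine with x ≡ 2 (mod 9): since gcd(40, 9) = 1, we get a unique residue mod 360.
    Write x = 16 + 40·t and substitute into x ≡ 2 (mod 9): 40·t ≡ 2 − 16 = -14 (mod 9).
    Reduce coefficients mod 9: 4·t ≡ 4 (mod 9).
    The inverse of 4 mod 9 is 7 (since 4·7 = 28 = 3·9 + 1), so t ≡ 7·4 = 28 ≡ 1 (mod 9).
    Then x = 16 + 40·1 = 56, valid modulo lcm(40, 9) = 360: x ≡ 56 (mod 360).
Verify: 56 mod 5 = 1 ✓, 56 mod 8 = 0 ✓, 56 mod 9 = 2 ✓.

x ≡ 56 (mod 360).


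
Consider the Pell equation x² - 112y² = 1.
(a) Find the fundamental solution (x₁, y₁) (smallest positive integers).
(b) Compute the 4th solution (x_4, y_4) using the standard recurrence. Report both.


Step 1: Find the fundamental solution (x₁, y₁) of x² - 112y² = 1.
  Expand √112 as a continued fraction. a₀ = ⌊√112⌋ = 10; iterate m_{k+1} = d_k·a_k − m_k, d_{k+1} = (112 − m_{k+1}²)/d_k, a_{k+1} = ⌊(a₀ + m_{k+1})/d_{k+1}⌋ (starting m₀ = 0, d₀ = 1), with convergents p_k = a_k·p_{k-1} + p_{k-2}, q_k = a_k·q_{k-1} + q_{k-2} (p₋₁ = 1, q₋₁ = 0):
  k = 0: a₀ = 10; p₀/q₀ = 10/1; p₀² − 112·q₀² = 100 − 112 = -12.
  k = 1: m = 10, d = 12, a = ⌊(10 + 10)/12⌋ = 1; p/q = (1·10 + 1)/(1·1 + 0) = 11/1; p² − 112·q² = 121 − 112 = 9.
  k = 2: m = 2, d = 9, a = ⌊(10 + 2)/9⌋ = 1; p/q = (1·11 + 10)/(1·1 + 1) = 21/2; p² − 112·q² = 441 − 448 = -7.
  k = 3: m = 7, d = 7, a = ⌊(10 + 7)/7⌋ = 2; p/q = (2·21 + 11)/(2·2 + 1) = 53/5; p² − 112·q² = 2809 − 2800 = 9.
  k = 4: m = 7, d = 9, a = ⌊(10 + 7)/9⌋ = 1; p/q = (1·53 + 21)/(1·5 + 2) = 74/7; p² − 112·q² = 5476 − 5488 = -12.
  k = 5: m = 2, d = 12, a = ⌊(10 + 2)/12⌋ = 1; p/q = (1·74 + 53)/(1·7 + 5) = 127/12; p² − 112·q² = 16129 − 16128 = 1.
  The first convergent with p² − 112·q² = 1 gives the fundamental solution (x₁, y₁) = (127, 12).
Step 2: Apply the recurrence (x_{n+1}, y_{n+1}) = (x₁x_n + 112y₁y_n, x₁y_n + y₁x_n) repeatedly.
  From (x_1, y_1) = (127, 12): x_2 = 127·127 + 112·12·12 = 32257; y_2 = 127·12 + 12·127 = 3048.
  From (x_2, y_2) = (32257, 3048): x_3 = 127·32257 + 112·12·3048 = 8193151; y_3 = 127·3048 + 12·32257 = 774180.
  From (x_3, y_3) = (8193151, 774180): x_4 = 127·8193151 + 112·12·774180 = 2081028097; y_4 = 127·774180 + 12·8193151 = 196638672.
Step 3: Verify x_4² - 112·y_4² = 4330677940503441409 - 4330677940503441408 = 1 (should be 1). ✓

(x_1, y_1) = (127, 12); (x_4, y_4) = (2081028097, 196638672).


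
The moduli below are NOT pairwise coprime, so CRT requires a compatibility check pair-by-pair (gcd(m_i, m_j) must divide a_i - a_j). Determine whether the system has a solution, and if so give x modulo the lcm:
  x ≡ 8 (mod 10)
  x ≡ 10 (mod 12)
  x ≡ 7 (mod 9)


Moduli 10, 12, 9 are not pairwise coprime, so CRT works modulo lcm(m_i) when all pairwise compatibility conditions hold.
Pairwise compatibility: gcd(m_i, m_j) must divide a_i - a_j for every pair.
Merge one congruence at a time:
  Start: x ≡ 8 (mod 10).
  Combine with x ≡ 10 (mod 12): gcd(10, 12) = 2; 10 - 8 = 2, which IS divisible by 2, so compatible.
    Write x = 8 + 10·t and substitute into x ≡ 10 (mod 12): 10·t ≡ 10 − 8 = 2 (mod 12).
    Divide the congruence (and modulus) by g = 2: 5·t ≡ 1 (mod 6).
    The inverse of 5 mod 6 is 5 (since 5·5 = 25 = 4·6 + 1), so t ≡ 5·1 = 5 ≡ 5 (mod 6).
    Then x = 8 + 10·5 = 58, valid modulo lcm(10, 12) = 60: x ≡ 58 (mod 60).
  Combine with x ≡ 7 (mod 9): gcd(60, 9) = 3; 7 - 58 = -51, which IS divisible by 3, so compatible.
    Write x = 58 + 60·t and substitute into x ≡ 7 (mod 9): 60·t ≡ 7 − 58 = -51 (mod 9).
    Divide the congruence (and modulus) by g = 3: 20·t ≡ -17 (mod 3).
    Reduce coefficients mod 3: 2·t ≡ 1 (mod 3).
    The inverse of 2 mod 3 is 2 (since 2·2 = 4 = 1·3 + 1), so t ≡ 2·1 = 2 ≡ 2 (mod 3).
    Then x = 58 + 60·2 = 178, valid modulo lcm(60, 9) = 180: x ≡ 178 (mod 180).
Verify: 178 mod 10 = 8, 178 mod 12 = 10, 178 mod 9 = 7.

x ≡ 178 (mod 180).


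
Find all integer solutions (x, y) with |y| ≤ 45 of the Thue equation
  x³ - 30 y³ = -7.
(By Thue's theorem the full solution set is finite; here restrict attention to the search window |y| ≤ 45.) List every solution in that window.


The equation is x³ - 30y³ = -7. For fixed y, x³ = 30·y³ − 7, so a solution requires the RHS to be a perfect cube.
Strategy: iterate y from -45 to 45, compute RHS = 30·y³ − 7, and check whether it is a (positive or negative) perfect cube.
Check small values of y:
  y = 0: RHS = -7 is not a perfect cube.
  y = 1: RHS = 23 is not a perfect cube.
  y = -1: RHS = -37 is not a perfect cube.
  y = 2: RHS = 233 is not a perfect cube.
  y = -2: RHS = -247 is not a perfect cube.
  y = 3: RHS = 803 is not a perfect cube.
  y = -3: RHS = -817 is not a perfect cube.
Continuing the search up to |y| = 45 finds no solutions either.
No (x, y) in the scanned range satisfies the equation.

No integer solutions with |y| ≤ 45.


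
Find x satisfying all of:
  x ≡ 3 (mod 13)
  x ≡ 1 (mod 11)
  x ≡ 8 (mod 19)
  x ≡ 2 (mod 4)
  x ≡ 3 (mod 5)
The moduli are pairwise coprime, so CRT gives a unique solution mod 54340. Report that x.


Product of moduli M = 13 · 11 · 19 · 4 · 5 = 54340.
Merge one congruence at a time:
  Start: x ≡ 3 (mod 13).
  Combine with x ≡ 1 (mod 11); new modulus lcm = 143.
    Write x = 3 + 13·t and substitute into x ≡ 1 (mod 11): 13·t ≡ 1 − 3 = -2 (mod 11).
    Reduce coefficients mod 11: 2·t ≡ 9 (mod 11).
    The inverse of 2 mod 11 is 6 (since 2·6 = 12 = 1·11 + 1), so t ≡ 6·9 = 54 ≡ 10 (mod 11).
    Then x = 3 + 13·10 = 133, valid modulo lcm(13, 11) = 143: x ≡ 133 (mod 143).
  Combine with x ≡ 8 (mod 19); new modulus lcm = 2717.
    Write x = 133 + 143·t and substitute into x ≡ 8 (mod 19): 143·t ≡ 8 − 133 = -125 (mod 19).
    Reduce coefficients mod 19: 10·t ≡ 8 (mod 19).
    The inverse of 10 mod 19 is 2 (since 10·2 = 20 = 1·19 + 1), so t ≡ 2·8 = 16 ≡ 16 (mod 19).
    Then x = 133 + 143·16 = 2421, valid modulo lcm(143, 19) = 2717: x ≡ 2421 (mod 2717).
  Combine with x ≡ 2 (mod 4); new modulus lcm = 10868.
    Write x = 2421 + 2717·t and substitute into x ≡ 2 (mod 4): 2717·t ≡ 2 − 2421 = -2419 (mod 4).
    Reduce coefficients mod 4: 1·t ≡ 1 (mod 4).
    So t ≡ 1 (mod 4).
    Then x = 2421 + 2717·1 = 5138, valid modulo lcm(2717, 4) = 10868: x ≡ 5138 (mod 10868).
  Combine with x ≡ 3 (mod 5); new modulus lcm = 54340.
    Write x = 5138 + 10868·t and substitute into x ≡ 3 (mod 5): 10868·t ≡ 3 − 5138 = -5135 (mod 5).
    Reduce coefficients mod 5: 3·t ≡ 0 (mod 5).
    The inverse of 3 mod 5 is 2 (since 3·2 = 6 = 1·5 + 1), so t ≡ 2·0 = 0 ≡ 0 (mod 5).
    Then x = 5138 + 10868·0 = 5138, valid modulo lcm(10868, 5) = 54340: x ≡ 5138 (mod 54340).
Verify against each original: 5138 mod 13 = 3, 5138 mod 11 = 1, 5138 mod 19 = 8, 5138 mod 4 = 2, 5138 mod 5 = 3.

x ≡ 5138 (mod 54340).


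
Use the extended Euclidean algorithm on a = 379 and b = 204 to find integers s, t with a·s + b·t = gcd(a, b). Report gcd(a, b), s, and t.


Euclidean algorithm on (379, 204) — divide until remainder is 0:
  379 = 1 · 204 + 175
  204 = 1 · 175 + 29
  175 = 6 · 29 + 1
  29 = 29 · 1 + 0
gcd(379, 204) = 1.
Track Bezout coefficients alongside the remainders: start with r₀ = 379 = a·1 + b·0 (s = 1, t = 0) and r₁ = 204 = a·0 + b·1 (s = 0, t = 1); each new remainder r_{k+1} = r_{k-1} − q_k·r_k inherits s_{k+1} = s_{k-1} − q_k·s_k, t_{k+1} = t_{k-1} − q_k·t_k, so r_k = a·s_k + b·t_k at every step:
  q = 1: r = 175, s = 1 − 1·0 = 1, t = 0 − 1·1 = -1  (check: 379·1 + 204·(-1) = 175)
  q = 1: r = 29, s = 0 − 1·1 = -1, t = 1 − 1·(-1) = 2  (check: 379·(-1) + 204·2 = 29)
  q = 6: r = 1, s = 1 − 6·(-1) = 7, t = -1 − 6·2 = -13  (check: 379·7 + 204·(-13) = 1)
The row with r = 1 (the gcd) gives the Bezout coefficients s = 7, t = -13.
Result: 379 · (7) + 204 · (-13) = 1.

gcd(379, 204) = 1; s = 7, t = -13 (check: 379·7 + 204·(-13) = 1).


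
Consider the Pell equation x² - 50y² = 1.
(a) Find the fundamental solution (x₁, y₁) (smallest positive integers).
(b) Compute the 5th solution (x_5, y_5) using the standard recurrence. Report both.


Step 1: Find the fundamental solution (x₁, y₁) of x² - 50y² = 1.
  Expand √50 as a continued fraction. a₀ = ⌊√50⌋ = 7; iterate m_{k+1} = d_k·a_k − m_k, d_{k+1} = (50 − m_{k+1}²)/d_k, a_{k+1} = ⌊(a₀ + m_{k+1})/d_{k+1}⌋ (starting m₀ = 0, d₀ = 1), with convergents p_k = a_k·p_{k-1} + p_{k-2}, q_k = a_k·q_{k-1} + q_{k-2} (p₋₁ = 1, q₋₁ = 0):
  k = 0: a₀ = 7; p₀/q₀ = 7/1; p₀² − 50·q₀² = 49 − 50 = -1.
  k = 1: m = 7, d = 1, a = ⌊(7 + 7)/1⌋ = 14; p/q = (14·7 + 1)/(14·1 + 0) = 99/14; p² − 50·q² = 9801 − 9800 = 1.
  The first convergent with p² − 50·q² = 1 gives the fundamental solution (x₁, y₁) = (99, 14).
Step 2: Apply the recurrence (x_{n+1}, y_{n+1}) = (x₁x_n + 50y₁y_n, x₁y_n + y₁x_n) repeatedly.
  From (x_1, y_1) = (99, 14): x_2 = 99·99 + 50·14·14 = 19601; y_2 = 99·14 + 14·99 = 2772.
  From (x_2, y_2) = (19601, 2772): x_3 = 99·19601 + 50·14·2772 = 3880899; y_3 = 99·2772 + 14·19601 = 548842.
  From (x_3, y_3) = (3880899, 548842): x_4 = 99·3880899 + 50·14·548842 = 768398401; y_4 = 99·548842 + 14·3880899 = 108667944.
  From (x_4, y_4) = (768398401, 108667944): x_5 = 99·768398401 + 50·14·108667944 = 152139002499; y_5 = 99·108667944 + 14·768398401 = 21515704070.
Step 3: Verify x_5² - 50·y_5² = 23146276081390728245001 - 23146276081390728245000 = 1 (should be 1). ✓

(x_1, y_1) = (99, 14); (x_5, y_5) = (152139002499, 21515704070).


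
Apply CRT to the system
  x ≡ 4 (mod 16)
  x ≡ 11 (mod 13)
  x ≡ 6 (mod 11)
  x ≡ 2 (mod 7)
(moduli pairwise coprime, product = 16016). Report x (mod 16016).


Product of moduli M = 16 · 13 · 11 · 7 = 16016.
Merge one congruence at a time:
  Start: x ≡ 4 (mod 16).
  Combine with x ≡ 11 (mod 13); new modulus lcm = 208.
    Write x = 4 + 16·t and substitute into x ≡ 11 (mod 13): 16·t ≡ 11 − 4 = 7 (mod 13).
    Reduce coefficients mod 13: 3·t ≡ 7 (mod 13).
    The inverse of 3 mod 13 is 9 (since 3·9 = 27 = 2·13 + 1), so t ≡ 9·7 = 63 ≡ 11 (mod 13).
    Then x = 4 + 16·11 = 180, valid modulo lcm(16, 13) = 208: x ≡ 180 (mod 208).
  Combine with x ≡ 6 (mod 11); new modulus lcm = 2288.
    Write x = 180 + 208·t and substitute into x ≡ 6 (mod 11): 208·t ≡ 6 − 180 = -174 (mod 11).
    Reduce coefficients mod 11: 10·t ≡ 2 (mod 11).
    The inverse of 10 mod 11 is 10 (since 10·10 = 100 = 9·11 + 1), so t ≡ 10·2 = 20 ≡ 9 (mod 11).
    Then x = 180 + 208·9 = 2052, valid modulo lcm(208, 11) = 2288: x ≡ 2052 (mod 2288).
  Combine with x ≡ 2 (mod 7); new modulus lcm = 16016.
    Write x = 2052 + 2288·t and substitute into x ≡ 2 (mod 7): 2288·t ≡ 2 − 2052 = -2050 (mod 7).
    Reduce coefficients mod 7: 6·t ≡ 1 (mod 7).
    The inverse of 6 mod 7 is 6 (since 6·6 = 36 = 5·7 + 1), so t ≡ 6·1 = 6 ≡ 6 (mod 7).
    Then x = 2052 + 2288·6 = 15780, valid modulo lcm(2288, 7) = 16016: x ≡ 15780 (mod 16016).
Verify against each original: 15780 mod 16 = 4, 15780 mod 13 = 11, 15780 mod 11 = 6, 15780 mod 7 = 2.

x ≡ 15780 (mod 16016).


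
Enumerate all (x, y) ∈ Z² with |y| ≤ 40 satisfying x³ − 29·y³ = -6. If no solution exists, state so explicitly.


The equation is x³ - 29y³ = -6. For fixed y, x³ = 29·y³ − 6, so a solution requires the RHS to be a perfect cube.
Strategy: iterate y from -40 to 40, compute RHS = 29·y³ − 6, and check whether it is a (positive or negative) perfect cube.
Check small values of y:
  y = 0: RHS = -6 is not a perfect cube.
  y = 1: RHS = 23 is not a perfect cube.
  y = -1: RHS = -35 is not a perfect cube.
  y = 2: RHS = 226 is not a perfect cube.
  y = -2: RHS = -238 is not a perfect cube.
  y = 3: RHS = 777 is not a perfect cube.
  y = -3: RHS = -789 is not a perfect cube.
Continuing the search up to |y| = 40 finds no solutions either.
No (x, y) in the scanned range satisfies the equation.

No integer solutions with |y| ≤ 40.


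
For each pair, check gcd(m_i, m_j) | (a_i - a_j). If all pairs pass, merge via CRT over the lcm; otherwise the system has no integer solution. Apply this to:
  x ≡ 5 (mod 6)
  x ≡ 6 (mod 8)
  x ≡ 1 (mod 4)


Moduli 6, 8, 4 are not pairwise coprime, so CRT works modulo lcm(m_i) when all pairwise compatibility conditions hold.
Pairwise compatibility: gcd(m_i, m_j) must divide a_i - a_j for every pair.
Merge one congruence at a time:
  Start: x ≡ 5 (mod 6).
  Combine with x ≡ 6 (mod 8): gcd(6, 8) = 2, and 6 - 5 = 1 is NOT divisible by 2.
    ⇒ system is inconsistent (no integer solution).

No solution (the system is inconsistent).


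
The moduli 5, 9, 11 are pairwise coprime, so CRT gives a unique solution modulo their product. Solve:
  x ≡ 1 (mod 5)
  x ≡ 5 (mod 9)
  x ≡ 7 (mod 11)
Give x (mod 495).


Moduli 5, 9, 11 are pairwise coprime; by CRT there is a unique solution modulo M = 5 · 9 · 11 = 495.
Solve pairwise, accumulating the modulus:
  Start with x ≡ 1 (mod 5).
  Combine with x ≡ 5 (mod 9): since gcd(5, 9) = 1, we get a unique residue mod 45.
    Write x = 1 + 5·t and substitute into x ≡ 5 (mod 9): 5·t ≡ 5 − 1 = 4 (mod 9).
    The inverse of 5 mod 9 is 2 (since 5·2 = 10 = 1·9 + 1), so t ≡ 2·4 = 8 ≡ 8 (mod 9).
    Then x = 1 + 5·8 = 41, valid modulo lcm(5, 9) = 45: x ≡ 41 (mod 45).
  Combine with x ≡ 7 (mod 11): since gcd(45, 11) = 1, we get a unique residue mod 495.
    Write x = 41 + 45·t and substitute into x ≡ 7 (mod 11): 45·t ≡ 7 − 41 = -34 (mod 11).
    Reduce coefficients mod 11: 1·t ≡ 10 (mod 11).
    So t ≡ 10 (mod 11).
    Then x = 41 + 45·10 = 491, valid modulo lcm(45, 11) = 495: x ≡ 491 (mod 495).
Verify: 491 mod 5 = 1 ✓, 491 mod 9 = 5 ✓, 491 mod 11 = 7 ✓.

x ≡ 491 (mod 495).


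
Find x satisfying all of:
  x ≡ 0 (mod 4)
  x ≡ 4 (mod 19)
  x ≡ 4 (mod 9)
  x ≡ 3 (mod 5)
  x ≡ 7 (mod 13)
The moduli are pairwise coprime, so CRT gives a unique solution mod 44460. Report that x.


Product of moduli M = 4 · 19 · 9 · 5 · 13 = 44460.
Merge one congruence at a time:
  Start: x ≡ 0 (mod 4).
  Combine with x ≡ 4 (mod 19); new modulus lcm = 76.
    Write x = 0 + 4·t and substitute into x ≡ 4 (mod 19): 4·t ≡ 4 − 0 = 4 (mod 19).
    The inverse of 4 mod 19 is 5 (since 4·5 = 20 = 1·19 + 1), so t ≡ 5·4 = 20 ≡ 1 (mod 19).
    Then x = 0 + 4·1 = 4, valid modulo lcm(4, 19) = 76: x ≡ 4 (mod 76).
  Combine with x ≡ 4 (mod 9); new modulus lcm = 684.
    Write x = 4 + 76·t and substitute into x ≡ 4 (mod 9): 76·t ≡ 4 − 4 = 0 (mod 9).
    Reduce coefficients mod 9: 4·t ≡ 0 (mod 9).
    The inverse of 4 mod 9 is 7 (since 4·7 = 28 = 3·9 + 1), so t ≡ 7·0 = 0 ≡ 0 (mod 9).
    Then x = 4 + 76·0 = 4, valid modulo lcm(76, 9) = 684: x ≡ 4 (mod 684).
  Combine with x ≡ 3 (mod 5); new modulus lcm = 3420.
    Write x = 4 + 684·t and substitute into x ≡ 3 (mod 5): 684·t ≡ 3 − 4 = -1 (mod 5).
    Reduce coefficients mod 5: 4·t ≡ 4 (mod 5).
    The inverse of 4 mod 5 is 4 (since 4·4 = 16 = 3·5 + 1), so t ≡ 4·4 = 16 ≡ 1 (mod 5).
    Then x = 4 + 684·1 = 688, valid modulo lcm(684, 5) = 3420: x ≡ 688 (mod 3420).
  Combine with x ≡ 7 (mod 13); new modulus lcm = 44460.
    Write x = 688 + 3420·t and substitute into x ≡ 7 (mod 13): 3420·t ≡ 7 − 688 = -681 (mod 13).
    Reduce coefficients mod 13: 1·t ≡ 8 (mod 13).
    So t ≡ 8 (mod 13).
    Then x = 688 + 3420·8 = 28048, valid modulo lcm(3420, 13) = 44460: x ≡ 28048 (mod 44460).
Verify against each original: 28048 mod 4 = 0, 28048 mod 19 = 4, 28048 mod 9 = 4, 28048 mod 5 = 3, 28048 mod 13 = 7.

x ≡ 28048 (mod 44460).


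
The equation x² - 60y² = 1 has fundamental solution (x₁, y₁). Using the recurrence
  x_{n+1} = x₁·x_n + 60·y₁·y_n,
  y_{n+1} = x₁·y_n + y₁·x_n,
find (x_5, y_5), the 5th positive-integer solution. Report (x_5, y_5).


Step 1: Find the fundamental solution (x₁, y₁) of x² - 60y² = 1.
  Expand √60 as a continued fraction. a₀ = ⌊√60⌋ = 7; iterate m_{k+1} = d_k·a_k − m_k, d_{k+1} = (60 − m_{k+1}²)/d_k, a_{k+1} = ⌊(a₀ + m_{k+1})/d_{k+1}⌋ (starting m₀ = 0, d₀ = 1), with convergents p_k = a_k·p_{k-1} + p_{k-2}, q_k = a_k·q_{k-1} + q_{k-2} (p₋₁ = 1, q₋₁ = 0):
  k = 0: a₀ = 7; p₀/q₀ = 7/1; p₀² − 60·q₀² = 49 − 60 = -11.
  k = 1: m = 7, d = 11, a = ⌊(7 + 7)/11⌋ = 1; p/q = (1·7 + 1)/(1·1 + 0) = 8/1; p² − 60·q² = 64 − 60 = 4.
  k = 2: m = 4, d = 4, a = ⌊(7 + 4)/4⌋ = 2; p/q = (2·8 + 7)/(2·1 + 1) = 23/3; p² − 60·q² = 529 − 540 = -11.
  k = 3: m = 4, d = 11, a = ⌊(7 + 4)/11⌋ = 1; p/q = (1·23 + 8)/(1·3 + 1) = 31/4; p² − 60·q² = 961 − 960 = 1.
  The first convergent with p² − 60·q² = 1 gives the fundamental solution (x₁, y₁) = (31, 4).
Step 2: Apply the recurrence (x_{n+1}, y_{n+1}) = (x₁x_n + 60y₁y_n, x₁y_n + y₁x_n) repeatedly.
  From (x_1, y_1) = (31, 4): x_2 = 31·31 + 60·4·4 = 1921; y_2 = 31·4 + 4·31 = 248.
  From (x_2, y_2) = (1921, 248): x_3 = 31·1921 + 60·4·248 = 119071; y_3 = 31·248 + 4·1921 = 15372.
  From (x_3, y_3) = (119071, 15372): x_4 = 31·119071 + 60·4·15372 = 7380481; y_4 = 31·15372 + 4·119071 = 952816.
  From (x_4, y_4) = (7380481, 952816): x_5 = 31·7380481 + 60·4·952816 = 457470751; y_5 = 31·952816 + 4·7380481 = 59059220.
Step 3: Verify x_5² - 60·y_5² = 209279488020504001 - 209279488020504000 = 1 (should be 1). ✓

(x_1, y_1) = (31, 4); (x_5, y_5) = (457470751, 59059220).


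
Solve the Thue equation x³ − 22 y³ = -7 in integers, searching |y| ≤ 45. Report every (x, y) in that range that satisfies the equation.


The equation is x³ - 22y³ = -7. For fixed y, x³ = 22·y³ − 7, so a solution requires the RHS to be a perfect cube.
Strategy: iterate y from -45 to 45, compute RHS = 22·y³ − 7, and check whether it is a (positive or negative) perfect cube.
Check small values of y:
  y = 0: RHS = -7 is not a perfect cube.
  y = 1: RHS = 15 is not a perfect cube.
  y = -1: RHS = -29 is not a perfect cube.
  y = 2: RHS = 169 is not a perfect cube.
  y = -2: RHS = -183 is not a perfect cube.
  y = 3: RHS = 587 is not a perfect cube.
  y = -3: RHS = -601 is not a perfect cube.
Continuing the search up to |y| = 45 finds no solutions either.
No (x, y) in the scanned range satisfies the equation.

No integer solutions with |y| ≤ 45.


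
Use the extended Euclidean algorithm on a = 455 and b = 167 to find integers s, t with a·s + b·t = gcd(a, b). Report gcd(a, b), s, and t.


Euclidean algorithm on (455, 167) — divide until remainder is 0:
  455 = 2 · 167 + 121
  167 = 1 · 121 + 46
  121 = 2 · 46 + 29
  46 = 1 · 29 + 17
  29 = 1 · 17 + 12
  17 = 1 · 12 + 5
  12 = 2 · 5 + 2
  5 = 2 · 2 + 1
  2 = 2 · 1 + 0
gcd(455, 167) = 1.
Track Bezout coefficients alongside the remainders: start with r₀ = 455 = a·1 + b·0 (s = 1, t = 0) and r₁ = 167 = a·0 + b·1 (s = 0, t = 1); each new remainder r_{k+1} = r_{k-1} − q_k·r_k inherits s_{k+1} = s_{k-1} − q_k·s_k, t_{k+1} = t_{k-1} − q_k·t_k, so r_k = a·s_k + b·t_k at every step:
  q = 2: r = 121, s = 1 − 2·0 = 1, t = 0 − 2·1 = -2  (check: 455·1 + 167·(-2) = 121)
  q = 1: r = 46, s = 0 − 1·1 = -1, t = 1 − 1·(-2) = 3  (check: 455·(-1) + 167·3 = 46)
  q = 2: r = 29, s = 1 − 2·(-1) = 3, t = -2 − 2·3 = -8  (check: 455·3 + 167·(-8) = 29)
  q = 1: r = 17, s = -1 − 1·3 = -4, t = 3 − 1·(-8) = 11  (check: 455·(-4) + 167·11 = 17)
  q = 1: r = 12, s = 3 − 1·(-4) = 7, t = -8 − 1·11 = -19  (check: 455·7 + 167·(-19) = 12)
  q = 1: r = 5, s = -4 − 1·7 = -11, t = 11 − 1·(-19) = 30  (check: 455·(-11) + 167·30 = 5)
  q = 2: r = 2, s = 7 − 2·(-11) = 29, t = -19 − 2·30 = -79  (check: 455·29 + 167·(-79) = 2)
  q = 2: r = 1, s = -11 − 2·29 = -69, t = 30 − 2·(-79) = 188  (check: 455·(-69) + 167·188 = 1)
The row with r = 1 (the gcd) gives the Bezout coefficients s = -69, t = 188.
Result: 455 · (-69) + 167 · (188) = 1.

gcd(455, 167) = 1; s = -69, t = 188 (check: 455·(-69) + 167·188 = 1).


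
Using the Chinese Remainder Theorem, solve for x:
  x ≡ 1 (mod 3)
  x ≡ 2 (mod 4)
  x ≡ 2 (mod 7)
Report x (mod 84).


Moduli 3, 4, 7 are pairwise coprime; by CRT there is a unique solution modulo M = 3 · 4 · 7 = 84.
Solve pairwise, accumulating the modulus:
  Start with x ≡ 1 (mod 3).
  Combine with x ≡ 2 (mod 4): since gcd(3, 4) = 1, we get a unique residue mod 12.
    Write x = 1 + 3·t and substitute into x ≡ 2 (mod 4): 3·t ≡ 2 − 1 = 1 (mod 4).
    The inverse of 3 mod 4 is 3 (since 3·3 = 9 = 2·4 + 1), so t ≡ 3·1 = 3 ≡ 3 (mod 4).
    Then x = 1 + 3·3 = 10, valid modulo lcm(3, 4) = 12: x ≡ 10 (mod 12).
  Combine with x ≡ 2 (mod 7): since gcd(12, 7) = 1, we get a unique residue mod 84.
    Write x = 10 + 12·t and substitute into x ≡ 2 (mod 7): 12·t ≡ 2 − 10 = -8 (mod 7).
    Reduce coefficients mod 7: 5·t ≡ 6 (mod 7).
    The inverse of 5 mod 7 is 3 (since 5·3 = 15 = 2·7 + 1), so t ≡ 3·6 = 18 ≡ 4 (mod 7).
    Then x = 10 + 12·4 = 58, valid modulo lcm(12, 7) = 84: x ≡ 58 (mod 84).
Verify: 58 mod 3 = 1 ✓, 58 mod 4 = 2 ✓, 58 mod 7 = 2 ✓.

x ≡ 58 (mod 84).


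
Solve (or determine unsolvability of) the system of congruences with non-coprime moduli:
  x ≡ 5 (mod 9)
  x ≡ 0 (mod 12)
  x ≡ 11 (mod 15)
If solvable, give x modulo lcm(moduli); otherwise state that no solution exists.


Moduli 9, 12, 15 are not pairwise coprime, so CRT works modulo lcm(m_i) when all pairwise compatibility conditions hold.
Pairwise compatibility: gcd(m_i, m_j) must divide a_i - a_j for every pair.
Merge one congruence at a time:
  Start: x ≡ 5 (mod 9).
  Combine with x ≡ 0 (mod 12): gcd(9, 12) = 3, and 0 - 5 = -5 is NOT divisible by 3.
    ⇒ system is inconsistent (no integer solution).

No solution (the system is inconsistent).


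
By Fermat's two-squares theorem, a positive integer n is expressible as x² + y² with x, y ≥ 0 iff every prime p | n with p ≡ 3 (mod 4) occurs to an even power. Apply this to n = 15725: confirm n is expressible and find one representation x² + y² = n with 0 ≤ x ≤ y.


Step 1: Factor n = 15725 = 5^2 · 17 · 37.
Step 2: Check the mod-4 condition on each prime factor: 5 ≡ 1 (mod 4), exponent 2; 17 ≡ 1 (mod 4), exponent 1; 37 ≡ 1 (mod 4), exponent 1.
All primes ≡ 3 (mod 4) appear to even exponent (or don't appear), so by the two-squares theorem n IS expressible as a sum of two squares.
Step 3: Build a representation. Group n = k² · m with k = 5 and m = 17 · 37 = 629 (a product of primes ≡ 1 (mod 4)); a representation of m scales to one of n via (k·x)² + (k·y)² = k²(x² + y²). Each prime p ≡ 1 (mod 4) is itself a sum of two squares; find a² by testing p − a² for a perfect square:
  17: 17 − 1² = 16 = 4² ⇒ 17 = 1² + 4².
  37: 37 − 1² = 36 = 6² ⇒ 37 = 1² + 6².
  Combine using the Brahmagupta–Fibonacci identity (a² + b²)(c² + d²) = (ac − bd)² + (ad + bc)² = (ac + bd)² + (ad − bc)²:
  17 · 37 = 629: from (1² + 4²)(1² + 6²), take (1·1 − 4·6, 1·6 + 4·1) = (1 − 24, 6 + 4) = (-23, 10); dropping signs (only squares matter) gives (23, 10); check 23² + 10² = 529 + 100 = 629 ✓.
  Scale by k = 5: (5·23, 5·10) = (115, 50).
Step 4: Order so x ≤ y and verify: 50² + 115² = 2500 + 13225 = 15725 = n. ✓

n = 15725 = 50² + 115² (one valid representation with x ≤ y).


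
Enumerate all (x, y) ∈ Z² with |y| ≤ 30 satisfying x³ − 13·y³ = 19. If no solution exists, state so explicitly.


The equation is x³ - 13y³ = 19. For fixed y, x³ = 13·y³ + 19, so a solution requires the RHS to be a perfect cube.
Strategy: iterate y from -30 to 30, compute RHS = 13·y³ + 19, and check whether it is a (positive or negative) perfect cube.
Check small values of y:
  y = 0: RHS = 19 is not a perfect cube.
  y = 1: RHS = 32 is not a perfect cube.
  y = -1: RHS = 6 is not a perfect cube.
  y = 2: RHS = 123 is not a perfect cube.
  y = -2: RHS = -85 is not a perfect cube.
  y = 3: RHS = 370 is not a perfect cube.
  y = -3: RHS = -332 is not a perfect cube.
Continuing the search up to |y| = 30 finds no solutions either.
No (x, y) in the scanned range satisfies the equation.

No integer solutions with |y| ≤ 30.


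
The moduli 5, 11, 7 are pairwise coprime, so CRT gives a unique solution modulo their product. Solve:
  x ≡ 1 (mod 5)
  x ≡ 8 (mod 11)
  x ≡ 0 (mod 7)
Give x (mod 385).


Moduli 5, 11, 7 are pairwise coprime; by CRT there is a unique solution modulo M = 5 · 11 · 7 = 385.
Solve pairwise, accumulating the modulus:
  Start with x ≡ 1 (mod 5).
  Combine with x ≡ 8 (mod 11): since gcd(5, 11) = 1, we get a unique residue mod 55.
    Write x = 1 + 5·t and substitute into x ≡ 8 (mod 11): 5·t ≡ 8 − 1 = 7 (mod 11).
    The inverse of 5 mod 11 is 9 (since 5·9 = 45 = 4·11 + 1), so t ≡ 9·7 = 63 ≡ 8 (mod 11).
    Then x = 1 + 5·8 = 41, valid modulo lcm(5, 11) = 55: x ≡ 41 (mod 55).
  Combine with x ≡ 0 (mod 7): since gcd(55, 7) = 1, we get a unique residue mod 385.
    Write x = 41 + 55·t and substitute into x ≡ 0 (mod 7): 55·t ≡ 0 − 41 = -41 (mod 7).
    Reduce coefficients mod 7: 6·t ≡ 1 (mod 7).
    The inverse of 6 mod 7 is 6 (since 6·6 = 36 = 5·7 + 1), so t ≡ 6·1 = 6 ≡ 6 (mod 7).
    Then x = 41 + 55·6 = 371, valid modulo lcm(55, 7) = 385: x ≡ 371 (mod 385).
Verify: 371 mod 5 = 1 ✓, 371 mod 11 = 8 ✓, 371 mod 7 = 0 ✓.

x ≡ 371 (mod 385).


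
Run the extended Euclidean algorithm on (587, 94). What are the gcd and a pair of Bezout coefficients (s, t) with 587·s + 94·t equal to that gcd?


Euclidean algorithm on (587, 94) — divide until remainder is 0:
  587 = 6 · 94 + 23
  94 = 4 · 23 + 2
  23 = 11 · 2 + 1
  2 = 2 · 1 + 0
gcd(587, 94) = 1.
Track Bezout coefficients alongside the remainders: start with r₀ = 587 = a·1 + b·0 (s = 1, t = 0) and r₁ = 94 = a·0 + b·1 (s = 0, t = 1); each new remainder r_{k+1} = r_{k-1} − q_k·r_k inherits s_{k+1} = s_{k-1} − q_k·s_k, t_{k+1} = t_{k-1} − q_k·t_k, so r_k = a·s_k + b·t_k at every step:
  q = 6: r = 23, s = 1 − 6·0 = 1, t = 0 − 6·1 = -6  (check: 587·1 + 94·(-6) = 23)
  q = 4: r = 2, s = 0 − 4·1 = -4, t = 1 − 4·(-6) = 25  (check: 587·(-4) + 94·25 = 2)
  q = 11: r = 1, s = 1 − 11·(-4) = 45, t = -6 − 11·25 = -281  (check: 587·45 + 94·(-281) = 1)
The row with r = 1 (the gcd) gives the Bezout coefficients s = 45, t = -281.
Result: 587 · (45) + 94 · (-281) = 1.

gcd(587, 94) = 1; s = 45, t = -281 (check: 587·45 + 94·(-281) = 1).


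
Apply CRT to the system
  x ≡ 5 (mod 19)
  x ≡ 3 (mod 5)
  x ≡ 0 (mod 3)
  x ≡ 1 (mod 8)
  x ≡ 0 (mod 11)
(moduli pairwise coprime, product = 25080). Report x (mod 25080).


Product of moduli M = 19 · 5 · 3 · 8 · 11 = 25080.
Merge one congruence at a time:
  Start: x ≡ 5 (mod 19).
  Combine with x ≡ 3 (mod 5); new modulus lcm = 95.
    Write x = 5 + 19·t and substitute into x ≡ 3 (mod 5): 19·t ≡ 3 − 5 = -2 (mod 5).
    Reduce coefficients mod 5: 4·t ≡ 3 (mod 5).
    The inverse of 4 mod 5 is 4 (since 4·4 = 16 = 3·5 + 1), so t ≡ 4·3 = 12 ≡ 2 (mod 5).
    Then x = 5 + 19·2 = 43, valid modulo lcm(19, 5) = 95: x ≡ 43 (mod 95).
  Combine with x ≡ 0 (mod 3); new modulus lcm = 285.
    Write x = 43 + 95·t and substitute into x ≡ 0 (mod 3): 95·t ≡ 0 − 43 = -43 (mod 3).
    Reduce coefficients mod 3: 2·t ≡ 2 (mod 3).
    The inverse of 2 mod 3 is 2 (since 2·2 = 4 = 1·3 + 1), so t ≡ 2·2 = 4 ≡ 1 (mod 3).
    Then x = 43 + 95·1 = 138, valid modulo lcm(95, 3) = 285: x ≡ 138 (mod 285).
  Combine with x ≡ 1 (mod 8); new modulus lcm = 2280.
    Write x = 138 + 285·t and substitute into x ≡ 1 (mod 8): 285·t ≡ 1 − 138 = -137 (mod 8).
    Reduce coefficients mod 8: 5·t ≡ 7 (mod 8).
    The inverse of 5 mod 8 is 5 (since 5·5 = 25 = 3·8 + 1), so t ≡ 5·7 = 35 ≡ 3 (mod 8).
    Then x = 138 + 285·3 = 993, valid modulo lcm(285, 8) = 2280: x ≡ 993 (mod 2280).
  Combine with x ≡ 0 (mod 11); new modulus lcm = 25080.
    Write x = 993 + 2280·t and substitute into x ≡ 0 (mod 11): 2280·t ≡ 0 − 993 = -993 (mod 11).
    Reduce coefficients mod 11: 3·t ≡ 8 (mod 11).
    The inverse of 3 mod 11 is 4 (since 3·4 = 12 = 1·11 + 1), so t ≡ 4·8 = 32 ≡ 10 (mod 11).
    Then x = 993 + 2280·10 = 23793, valid modulo lcm(2280, 11) = 25080: x ≡ 23793 (mod 25080).
Verify against each original: 23793 mod 19 = 5, 23793 mod 5 = 3, 23793 mod 3 = 0, 23793 mod 8 = 1, 23793 mod 11 = 0.

x ≡ 23793 (mod 25080).


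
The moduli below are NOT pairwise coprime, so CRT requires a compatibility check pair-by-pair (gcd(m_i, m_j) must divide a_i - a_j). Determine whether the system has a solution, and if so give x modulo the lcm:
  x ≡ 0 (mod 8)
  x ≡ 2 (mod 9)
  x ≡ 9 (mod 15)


Moduli 8, 9, 15 are not pairwise coprime, so CRT works modulo lcm(m_i) when all pairwise compatibility conditions hold.
Pairwise compatibility: gcd(m_i, m_j) must divide a_i - a_j for every pair.
Merge one congruence at a time:
  Start: x ≡ 0 (mod 8).
  Combine with x ≡ 2 (mod 9): gcd(8, 9) = 1; 2 - 0 = 2, which IS divisible by 1, so compatible.
    Write x = 0 + 8·t and substitute into x ≡ 2 (mod 9): 8·t ≡ 2 − 0 = 2 (mod 9).
    The inverse of 8 mod 9 is 8 (since 8·8 = 64 = 7·9 + 1), so t ≡ 8·2 = 16 ≡ 7 (mod 9).
    Then x = 0 + 8·7 = 56, valid modulo lcm(8, 9) = 72: x ≡ 56 (mod 72).
  Combine with x ≡ 9 (mod 15): gcd(72, 15) = 3, and 9 - 56 = -47 is NOT divisible by 3.
    ⇒ system is inconsistent (no integer solution).

No solution (the system is inconsistent).


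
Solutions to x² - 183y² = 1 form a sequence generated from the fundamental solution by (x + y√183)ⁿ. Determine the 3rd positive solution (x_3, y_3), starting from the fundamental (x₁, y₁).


Step 1: Find the fundamental solution (x₁, y₁) of x² - 183y² = 1.
  Expand √183 as a continued fraction. a₀ = ⌊√183⌋ = 13; iterate m_{k+1} = d_k·a_k − m_k, d_{k+1} = (183 − m_{k+1}²)/d_k, a_{k+1} = ⌊(a₀ + m_{k+1})/d_{k+1}⌋ (starting m₀ = 0, d₀ = 1), with convergents p_k = a_k·p_{k-1} + p_{k-2}, q_k = a_k·q_{k-1} + q_{k-2} (p₋₁ = 1, q₋₁ = 0):
  k = 0: a₀ = 13; p₀/q₀ = 13/1; p₀² − 183·q₀² = 169 − 183 = -14.
  k = 1: m = 13, d = 14, a = ⌊(13 + 13)/14⌋ = 1; p/q = (1·13 + 1)/(1·1 + 0) = 14/1; p² − 183·q² = 196 − 183 = 13.
  k = 2: m = 1, d = 13, a = ⌊(13 + 1)/13⌋ = 1; p/q = (1·14 + 13)/(1·1 + 1) = 27/2; p² − 183·q² = 729 − 732 = -3.
  k = 3: m = 12, d = 3, a = ⌊(13 + 12)/3⌋ = 8; p/q = (8·27 + 14)/(8·2 + 1) = 230/17; p² − 183·q² = 52900 − 52887 = 13.
  k = 4: m = 12, d = 13, a = ⌊(13 + 12)/13⌋ = 1; p/q = (1·230 + 27)/(1·17 + 2) = 257/19; p² − 183·q² = 66049 − 66063 = -14.
  k = 5: m = 1, d = 14, a = ⌊(13 + 1)/14⌋ = 1; p/q = (1·257 + 230)/(1·19 + 17) = 487/36; p² − 183·q² = 237169 − 237168 = 1.
  The first convergent with p² − 183·q² = 1 gives the fundamental solution (x₁, y₁) = (487, 36).
Step 2: Apply the recurrence (x_{n+1}, y_{n+1}) = (x₁x_n + 183y₁y_n, x₁y_n + y₁x_n) repeatedly.
  From (x_1, y_1) = (487, 36): x_2 = 487·487 + 183·36·36 = 474337; y_2 = 487·36 + 36·487 = 35064.
  From (x_2, y_2) = (474337, 35064): x_3 = 487·474337 + 183·36·35064 = 462003751; y_3 = 487·35064 + 36·474337 = 34152300.
Step 3: Verify x_3² - 183·y_3² = 213447465938070001 - 213447465938070000 = 1 (should be 1). ✓

(x_1, y_1) = (487, 36); (x_3, y_3) = (462003751, 34152300).


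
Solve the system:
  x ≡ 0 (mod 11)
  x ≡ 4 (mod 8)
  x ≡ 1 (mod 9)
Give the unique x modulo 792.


Moduli 11, 8, 9 are pairwise coprime; by CRT there is a unique solution modulo M = 11 · 8 · 9 = 792.
Solve pairwise, accumulating the modulus:
  Start with x ≡ 0 (mod 11).
  Combine with x ≡ 4 (mod 8): since gcd(11, 8) = 1, we get a unique residue mod 88.
    Write x = 0 + 11·t and substitute into x ≡ 4 (mod 8): 11·t ≡ 4 − 0 = 4 (mod 8).
    Reduce coefficients mod 8: 3·t ≡ 4 (mod 8).
    The inverse of 3 mod 8 is 3 (since 3·3 = 9 = 1·8 + 1), so t ≡ 3·4 = 12 ≡ 4 (mod 8).
    Then x = 0 + 11·4 = 44, valid modulo lcm(11, 8) = 88: x ≡ 44 (mod 88).
  Combine with x ≡ 1 (mod 9): since gcd(88, 9) = 1, we get a unique residue mod 792.
    Write x = 44 + 88·t and substitute into x ≡ 1 (mod 9): 88·t ≡ 1 − 44 = -43 (mod 9).
    Reduce coefficients mod 9: 7·t ≡ 2 (mod 9).
    The inverse of 7 mod 9 is 4 (since 7·4 = 28 = 3·9 + 1), so t ≡ 4·2 = 8 ≡ 8 (mod 9).
    Then x = 44 + 88·8 = 748, valid modulo lcm(88, 9) = 792: x ≡ 748 (mod 792).
Verify: 748 mod 11 = 0 ✓, 748 mod 8 = 4 ✓, 748 mod 9 = 1 ✓.

x ≡ 748 (mod 792).


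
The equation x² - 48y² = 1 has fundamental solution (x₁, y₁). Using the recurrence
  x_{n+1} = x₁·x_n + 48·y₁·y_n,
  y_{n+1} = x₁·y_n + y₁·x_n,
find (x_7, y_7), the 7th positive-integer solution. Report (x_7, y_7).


Step 1: Find the fundamental solution (x₁, y₁) of x² - 48y² = 1.
  Expand √48 as a continued fraction. a₀ = ⌊√48⌋ = 6; iterate m_{k+1} = d_k·a_k − m_k, d_{k+1} = (48 − m_{k+1}²)/d_k, a_{k+1} = ⌊(a₀ + m_{k+1})/d_{k+1}⌋ (starting m₀ = 0, d₀ = 1), with convergents p_k = a_k·p_{k-1} + p_{k-2}, q_k = a_k·q_{k-1} + q_{k-2} (p₋₁ = 1, q₋₁ = 0):
  k = 0: a₀ = 6; p₀/q₀ = 6/1; p₀² − 48·q₀² = 36 − 48 = -12.
  k = 1: m = 6, d = 12, a = ⌊(6 + 6)/12⌋ = 1; p/q = (1·6 + 1)/(1·1 + 0) = 7/1; p² − 48·q² = 49 − 48 = 1.
  The first convergent with p² − 48·q² = 1 gives the fundamental solution (x₁, y₁) = (7, 1).
Step 2: Apply the recurrence (x_{n+1}, y_{n+1}) = (x₁x_n + 48y₁y_n, x₁y_n + y₁x_n) repeatedly.
  From (x_1, y_1) = (7, 1): x_2 = 7·7 + 48·1·1 = 97; y_2 = 7·1 + 1·7 = 14.
  From (x_2, y_2) = (97, 14): x_3 = 7·97 + 48·1·14 = 1351; y_3 = 7·14 + 1·97 = 195.
  From (x_3, y_3) = (1351, 195): x_4 = 7·1351 + 48·1·195 = 18817; y_4 = 7·195 + 1·1351 = 2716.
  From (x_4, y_4) = (18817, 2716): x_5 = 7·18817 + 48·1·2716 = 262087; y_5 = 7·2716 + 1·18817 = 37829.
  From (x_5, y_5) = (262087, 37829): x_6 = 7·262087 + 48·1·37829 = 3650401; y_6 = 7·37829 + 1·262087 = 526890.
  From (x_6, y_6) = (3650401, 526890): x_7 = 7·3650401 + 48·1·526890 = 50843527; y_7 = 7·526890 + 1·3650401 = 7338631.
Step 3: Verify x_7² - 48·y_7² = 2585064237799729 - 2585064237799728 = 1 (should be 1). ✓

(x_1, y_1) = (7, 1); (x_7, y_7) = (50843527, 7338631).


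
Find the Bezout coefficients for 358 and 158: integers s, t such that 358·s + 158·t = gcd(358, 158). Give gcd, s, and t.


Euclidean algorithm on (358, 158) — divide until remainder is 0:
  358 = 2 · 158 + 42
  158 = 3 · 42 + 32
  42 = 1 · 32 + 10
  32 = 3 · 10 + 2
  10 = 5 · 2 + 0
gcd(358, 158) = 2.
Track Bezout coefficients alongside the remainders: start with r₀ = 358 = a·1 + b·0 (s = 1, t = 0) and r₁ = 158 = a·0 + b·1 (s = 0, t = 1); each new remainder r_{k+1} = r_{k-1} − q_k·r_k inherits s_{k+1} = s_{k-1} − q_k·s_k, t_{k+1} = t_{k-1} − q_k·t_k, so r_k = a·s_k + b·t_k at every step:
  q = 2: r = 42, s = 1 − 2·0 = 1, t = 0 − 2·1 = -2  (check: 358·1 + 158·(-2) = 42)
  q = 3: r = 32, s = 0 − 3·1 = -3, t = 1 − 3·(-2) = 7  (check: 358·(-3) + 158·7 = 32)
  q = 1: r = 10, s = 1 − 1·(-3) = 4, t = -2 − 1·7 = -9  (check: 358·4 + 158·(-9) = 10)
  q = 3: r = 2, s = -3 − 3·4 = -15, t = 7 − 3·(-9) = 34  (check: 358·(-15) + 158·34 = 2)
The row with r = 2 (the gcd) gives the Bezout coefficients s = -15, t = 34.
Result: 358 · (-15) + 158 · (34) = 2.

gcd(358, 158) = 2; s = -15, t = 34 (check: 358·(-15) + 158·34 = 2).


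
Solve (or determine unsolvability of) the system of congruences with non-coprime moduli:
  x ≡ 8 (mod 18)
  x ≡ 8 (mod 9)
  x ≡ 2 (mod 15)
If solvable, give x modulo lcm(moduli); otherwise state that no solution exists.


Moduli 18, 9, 15 are not pairwise coprime, so CRT works modulo lcm(m_i) when all pairwise compatibility conditions hold.
Pairwise compatibility: gcd(m_i, m_j) must divide a_i - a_j for every pair.
Merge one congruence at a time:
  Start: x ≡ 8 (mod 18).
  Combine with x ≡ 8 (mod 9): gcd(18, 9) = 9; 8 - 8 = 0, which IS divisible by 9, so compatible.
    Write x = 8 + 18·t and substitute into x ≡ 8 (mod 9): 18·t ≡ 8 − 8 = 0 (mod 9).
    Divide the congruence (and modulus) by g = 9: 2·t ≡ 0 (mod 1).
    Modulo 1 every t works; take t = 0.
    Then x = 8 + 18·0 = 8, valid modulo lcm(18, 9) = 18: x ≡ 8 (mod 18).
  Combine with x ≡ 2 (mod 15): gcd(18, 15) = 3; 2 - 8 = -6, which IS divisible by 3, so compatible.
    Write x = 8 + 18·t and substitute into x ≡ 2 (mod 15): 18·t ≡ 2 − 8 = -6 (mod 15).
    Divide the congruence (and modulus) by g = 3: 6·t ≡ -2 (mod 5).
    Reduce coefficients mod 5: 1·t ≡ 3 (mod 5).
    So t ≡ 3 (mod 5).
    Then x = 8 + 18·3 = 62, valid modulo lcm(18, 15) = 90: x ≡ 62 (mod 90).
Verify: 62 mod 18 = 8, 62 mod 9 = 8, 62 mod 15 = 2.

x ≡ 62 (mod 90).


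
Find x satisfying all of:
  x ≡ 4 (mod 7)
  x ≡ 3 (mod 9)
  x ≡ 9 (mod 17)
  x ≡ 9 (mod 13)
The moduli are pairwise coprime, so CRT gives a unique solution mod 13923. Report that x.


Product of moduli M = 7 · 9 · 17 · 13 = 13923.
Merge one congruence at a time:
  Start: x ≡ 4 (mod 7).
  Combine with x ≡ 3 (mod 9); new modulus lcm = 63.
    Write x = 4 + 7·t and substitute into x ≡ 3 (mod 9): 7·t ≡ 3 − 4 = -1 (mod 9).
    Reduce coefficients mod 9: 7·t ≡ 8 (mod 9).
    The inverse of 7 mod 9 is 4 (since 7·4 = 28 = 3·9 + 1), so t ≡ 4·8 = 32 ≡ 5 (mod 9).
    Then x = 4 + 7·5 = 39, valid modulo lcm(7, 9) = 63: x ≡ 39 (mod 63).
  Combine with x ≡ 9 (mod 17); new modulus lcm = 1071.
    Write x = 39 + 63·t and substitute into x ≡ 9 (mod 17): 63·t ≡ 9 − 39 = -30 (mod 17).
    Reduce coefficients mod 17: 12·t ≡ 4 (mod 17).
    The inverse of 12 mod 17 is 10 (since 12·10 = 120 = 7·17 + 1), so t ≡ 10·4 = 40 ≡ 6 (mod 17).
    Then x = 39 + 63·6 = 417, valid modulo lcm(63, 17) = 1071: x ≡ 417 (mod 1071).
  Combine with x ≡ 9 (mod 13); new modulus lcm = 13923.
    Write x = 417 + 1071·t and substitute into x ≡ 9 (mod 13): 1071·t ≡ 9 − 417 = -408 (mod 13).
    Reduce coefficients mod 13: 5·t ≡ 8 (mod 13).
    The inverse of 5 mod 13 is 8 (since 5·8 = 40 = 3·13 + 1), so t ≡ 8·8 = 64 ≡ 12 (mod 13).
    Then x = 417 + 1071·12 = 13269, valid modulo lcm(1071, 13) = 13923: x ≡ 13269 (mod 13923).
Verify against each original: 13269 mod 7 = 4, 13269 mod 9 = 3, 13269 mod 17 = 9, 13269 mod 13 = 9.

x ≡ 13269 (mod 13923).
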